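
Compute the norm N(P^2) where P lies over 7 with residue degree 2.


N(P^a) = p^(a*f)
= 7^(2*2)
= 7^4
= 2401

2401


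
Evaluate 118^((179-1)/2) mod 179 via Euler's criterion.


p = 179 is prime and the exponent is (p-1)/2 = 89, so by Euler's criterion 118^89 = (118/179) = +1 or -1 mod 179.
Compute by square-and-multiply:
  89 = 64 + 16 + 8 + 1 (binary 1011001)
  Repeated squaring mod 179: 118^1 = 118, 118^2 = 141, 118^4 = 12, 118^8 = 144, 118^16 = 151, 118^32 = 68, 118^64 = 149
  118^89 = 118^64 * 118^16 * 118^8 * 118^1 = 149 * 151 * 144 * 118 mod 179
    149 * 151 = 22499 = 124 mod 179
    124 * 144 = 17856 = 135 mod 179
    135 * 118 = 15930 = 178 mod 179
  118^89 = 178 mod 179
Result 178 = p - 1 = -1 mod 179: 118 is a quadratic non-residue mod 179. As a residue in [0, p-1] the value is 178.
118^89 mod 179 = 178

178


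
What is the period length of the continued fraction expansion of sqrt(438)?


Run the CF algorithm for sqrt(438).
a_0 = floor(sqrt(438)) = 20; set m_0=0, q_0=1.
Recurrence: m' = q*a - m,  q' = (d - m'^2)/q,  a' = floor((a_0 + m')/q').
  step 1: m=20, q=38, a=1
  step 2: m=18, q=3, a=12
  step 3: m=18, q=38, a=1
  step 4: m=20, q=1, a=40
a_4 = 2*a_0 = 40, so the period closes here.
sqrt(438) = [20; 1, 12, 1, 40]
Period length = 4

4


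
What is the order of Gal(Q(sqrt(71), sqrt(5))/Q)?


The 2 square roots of distinct primes are multiplicatively independent over Q,
so [K:Q] = 2^2 and Gal(K/Q) is isomorphic to (Z/2Z)^2.
|Gal| = 2^2 = 4

4


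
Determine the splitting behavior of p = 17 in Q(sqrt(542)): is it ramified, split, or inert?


K = Q(sqrt(542)). Since d mod 4 = 2, disc(K) = 2168.
Check p | disc: 2168 mod 17 = 9.
p does not divide disc. Compute Legendre symbol (d/p):
15^((17-1)/2) mod 17 = 1
(d/p) = 1, so p splits: (p) = P*P' with e=1, f=1, g=2.
Therefore p is split.

split


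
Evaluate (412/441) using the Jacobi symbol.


Compute (412/441) via quadratic reciprocity:
  pull out 2: (2/441) = +1  (since 441 mod 8 = 1)
  pull out 2: (2/441) = +1  (since 441 mod 8 = 1)
  reciprocity: (103/441) -> +(441/103)
  reduce: (29/103)
  reciprocity: (29/103) -> +(103/29)
  reduce: (16/29)
  pull out 2: (2/29) = -1  (since 29 mod 8 = 5)
  pull out 2: (2/29) = -1  (since 29 mod 8 = 5)
  pull out 2: (2/29) = -1  (since 29 mod 8 = 5)
  pull out 2: (2/29) = -1  (since 29 mod 8 = 5)
  (1/29) = 1
Product of signs = 1

1


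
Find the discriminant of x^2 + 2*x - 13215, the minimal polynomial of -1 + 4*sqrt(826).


The element -1 + 4*sqrt(826) has minimal polynomial:
x^2 + 2*x - 13215
Discriminant = (2)^2 - 4*(-13215)
= 4 + 52860
= 52864

52864


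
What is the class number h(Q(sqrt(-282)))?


K = Q(sqrt(-282)). d mod 4 = 2, so D = disc(K) = 4d = -1128
h(K) equals the number of primitive reduced positive-definite forms (a, b, c) = a*x^2 + b*x*y + c*y^2 with b^2 - 4ac = D,
where reduced means |b| <= a <= c, with b >= 0 whenever |b| = a or a = c, and primitive means gcd(a, b, c) = 1.
Reduced forces 3a^2 <= |D| = 1128, so 1 <= a <= 19; b must have the parity of D, and c = (b^2 - D)/(4a) must be an integer >= a.
Enumerate a = 1..19, b in [-a, a]:
  a=1: (1, 0, 282)  [1]
  a=2: (2, 0, 141)  [1]
  a=3: (3, 0, 94)  [1]
  a=4..5: none
  a=6: (6, 0, 47)  [1]
  a=7..10: none
  a=11: (11, -4, 26), (11, 4, 26)  [2]
  a=12: none
  a=13: (13, -4, 22), (13, 4, 22)  [2]
  a=14..19: none
Total reduced forms: 1 + 1 + 1 + 1 + 2 + 2 = 8
h = 8

8


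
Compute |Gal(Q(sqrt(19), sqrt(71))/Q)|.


The 2 square roots of distinct primes are multiplicatively independent over Q,
so [K:Q] = 2^2 and Gal(K/Q) is isomorphic to (Z/2Z)^2.
|Gal| = 2^2 = 4

4


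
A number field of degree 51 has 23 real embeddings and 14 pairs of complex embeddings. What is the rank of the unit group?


By Dirichlet's unit theorem:
rank = r1 + r2 - 1
= 23 + 14 - 1
= 36

36


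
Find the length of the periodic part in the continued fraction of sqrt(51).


Run the CF algorithm for sqrt(51).
a_0 = floor(sqrt(51)) = 7; set m_0=0, q_0=1.
Recurrence: m' = q*a - m,  q' = (d - m'^2)/q,  a' = floor((a_0 + m')/q').
  step 1: m=7, q=2, a=7
  step 2: m=7, q=1, a=14
a_2 = 2*a_0 = 14, so the period closes here.
sqrt(51) = [7; 7, 14]
Period length = 2

2


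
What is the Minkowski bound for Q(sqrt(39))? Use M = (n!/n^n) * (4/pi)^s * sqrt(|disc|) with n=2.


d = 39, d mod 4 = 3, so disc(K) = 4d = 156; |disc(K)| = 156
Real quadratic field, so n = 2, s = r2 = 0, r1 = 2
M = (n!/n^n) * (4/pi)^s * sqrt(|disc(K)|) = (2!/2^2) * (4/pi)^0 * sqrt(156)
= 0.5 * 1.000000 * 12.489996
= 6.2450

6.2450


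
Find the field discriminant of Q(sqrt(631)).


For K = Q(sqrt(d)) with d squarefree: disc(K) = d if d = 1 mod 4, and disc(K) = 4d if d = 2 or 3 mod 4.
Here d = 631, and d mod 4 = 3.
d = 3 mod 4, not 1 (O_K = Z[sqrt(d)]), so disc(K) = 4d = 4 * (631) = 2524

2524


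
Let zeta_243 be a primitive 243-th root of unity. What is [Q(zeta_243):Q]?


The degree equals Euler's totient phi(243).
243 = 3^5
phi(243) = 162

162


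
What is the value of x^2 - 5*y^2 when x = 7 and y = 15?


x^2 - d*y^2
= 7^2 - 5*15^2
= 49 - 1125
= -1076

-1076


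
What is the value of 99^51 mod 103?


p = 103 is prime and the exponent is (p-1)/2 = 51, so by Euler's criterion 99^51 = (99/103) = +1 or -1 mod 103.
Compute by square-and-multiply:
  51 = 32 + 16 + 2 + 1 (binary 110011)
  Repeated squaring mod 103: 99^1 = 99, 99^2 = 16, 99^4 = 50, 99^8 = 28, 99^16 = 63, 99^32 = 55
  99^51 = 99^32 * 99^16 * 99^2 * 99^1 = 55 * 63 * 16 * 99 mod 103
    55 * 63 = 3465 = 66 mod 103
    66 * 16 = 1056 = 26 mod 103
    26 * 99 = 2574 = 102 mod 103
  99^51 = 102 mod 103
Result 102 = p - 1 = -1 mod 103: 99 is a quadratic non-residue mod 103. As a residue in [0, p-1] the value is 102.
99^51 mod 103 = 102

102


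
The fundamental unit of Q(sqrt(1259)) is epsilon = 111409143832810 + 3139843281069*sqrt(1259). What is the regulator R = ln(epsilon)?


epsilon = 111409143832810 + 3139843281069*sqrt(1259)
= 2.2282e+14
R = ln(2.2282e+14)
= 33.0374

33.0374


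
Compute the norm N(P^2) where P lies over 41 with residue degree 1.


N(P^a) = p^(a*f)
= 41^(2*1)
= 41^2
= 1681

1681


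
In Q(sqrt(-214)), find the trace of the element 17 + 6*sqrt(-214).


Tr(a + b*sqrt(d)) = (a + b*sqrt(d)) + (a - b*sqrt(d)) = 2a
= 2 * (17)
= 34

34


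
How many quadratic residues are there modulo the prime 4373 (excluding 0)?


For prime p, the number of non-zero quadratic residues is (p-1)/2.
= (4373-1)/2
= 2186

2186


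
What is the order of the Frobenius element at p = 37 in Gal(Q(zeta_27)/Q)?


The Frobenius at p in Gal(Q(zeta_n)/Q) = (Z/nZ)* is the class of p, so its order is ord_27(37), the smallest k >= 1 with 37^k = 1 mod 27.
n = 27 = 3^3, phi(27) = 18; the order divides phi(n).
Divisors of 18: 1, 2, 3, 6, 9, 18
Repeated squaring mod 27: 37^1 = 10, 37^2 = 19, 37^4 = 10, 37^8 = 19, 37^16 = 10
Test divisors in increasing order:
  k=1: 37^1 = 10 mod 27
  k=2: 37^2 = 19 mod 27
  k=3: 37^3 = 19 * 10 = 1 mod 27  <- first divisor giving 1
Order = 3

3


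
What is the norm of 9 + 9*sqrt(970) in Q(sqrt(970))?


N(a + b*sqrt(d)) = a^2 - d*b^2
= (9)^2 - (970)*(9)^2
= 81 - 78570
= -78489

-78489


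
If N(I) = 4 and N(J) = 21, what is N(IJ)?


N(IJ) = N(I) * N(J)
= 4 * 21
= 84

84


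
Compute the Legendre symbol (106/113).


p = 113 is prime, so compute (106/113) with the reciprocity algorithm (Jacobi-symbol steps: pull out 2s via (2/n), flip via reciprocity, reduce):
  pull out 2: (2/113) = +1  (since 113 mod 8 = 1)
  reciprocity: (53/113) -> +(113/53)
  reduce: (7/53)
  reciprocity: (7/53) -> +(53/7)
  reduce: (4/7)
  pull out 2: (2/7) = +1  (since 7 mod 8 = 7)
  pull out 2: (2/7) = +1  (since 7 mod 8 = 7)
  (1/7) = 1
Product of signs = 1
(106/113) = 1

1


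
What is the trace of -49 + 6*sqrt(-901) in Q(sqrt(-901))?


Tr(a + b*sqrt(d)) = (a + b*sqrt(d)) + (a - b*sqrt(d)) = 2a
= 2 * (-49)
= -98

-98


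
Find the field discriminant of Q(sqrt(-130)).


For K = Q(sqrt(d)) with d squarefree: disc(K) = d if d = 1 mod 4, and disc(K) = 4d if d = 2 or 3 mod 4.
Here d = -130, and d mod 4 = 2.
d = 2 mod 4, not 1 (O_K = Z[sqrt(d)]), so disc(K) = 4d = 4 * (-130) = -520

-520


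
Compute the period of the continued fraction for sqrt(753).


Run the CF algorithm for sqrt(753).
a_0 = floor(sqrt(753)) = 27; set m_0=0, q_0=1.
Recurrence: m' = q*a - m,  q' = (d - m'^2)/q,  a' = floor((a_0 + m')/q').
  step 1: m=27, q=24, a=2
  step 2: m=21, q=13, a=3
  step 3: m=18, q=33, a=1
  step 4: m=15, q=16, a=2
  step 5: m=17, q=29, a=1
  step 6: m=12, q=21, a=1
  step 7: m=9, q=32, a=1
  step 8: m=23, q=7, a=7
  step 9: m=26, q=11, a=4
  step 10: m=18, q=39, a=1
  step 11: m=21, q=8, a=6
  step 12: m=27, q=3, a=18
  step 13: m=27, q=8, a=6
  step 14: m=21, q=39, a=1
  step 15: m=18, q=11, a=4
  step 16: m=26, q=7, a=7
  step 17: m=23, q=32, a=1
  step 18: m=9, q=21, a=1
  step 19: m=12, q=29, a=1
  step 20: m=17, q=16, a=2
  step 21: m=15, q=33, a=1
  step 22: m=18, q=13, a=3
  step 23: m=21, q=24, a=2
  step 24: m=27, q=1, a=54
a_24 = 2*a_0 = 54, so the period closes here.
sqrt(753) = [27; 2, 3, 1, 2, 1, 1, 1, 7, 4, 1, 6, 18, 6, 1, 4, 7, 1, 1, 1, 2, 1, 3, 2, 54]
Period length = 24

24


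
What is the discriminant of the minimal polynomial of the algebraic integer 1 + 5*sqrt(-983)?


The element 1 + 5*sqrt(-983) has minimal polynomial:
x^2 - 2*x + 24576
Discriminant = (-2)^2 - 4*(24576)
= 4 - 98304
= -98300

-98300


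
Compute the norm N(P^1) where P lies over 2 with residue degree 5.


N(P^a) = p^(a*f)
= 2^(1*5)
= 2^5
= 32

32


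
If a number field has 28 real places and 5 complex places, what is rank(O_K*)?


By Dirichlet's unit theorem:
rank = r1 + r2 - 1
= 28 + 5 - 1
= 32

32


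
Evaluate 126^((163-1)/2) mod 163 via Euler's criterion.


p = 163 is prime and the exponent is (p-1)/2 = 81, so by Euler's criterion 126^81 = (126/163) = +1 or -1 mod 163.
Compute by square-and-multiply:
  81 = 64 + 16 + 1 (binary 1010001)
  Repeated squaring mod 163: 126^1 = 126, 126^2 = 65, 126^4 = 150, 126^8 = 6, 126^16 = 36, 126^32 = 155, 126^64 = 64
  126^81 = 126^64 * 126^16 * 126^1 = 64 * 36 * 126 mod 163
    64 * 36 = 2304 = 22 mod 163
    22 * 126 = 2772 = 1 mod 163
  126^81 = 1 mod 163
Result 1: 126 is a quadratic residue mod 163.
126^81 mod 163 = 1

1


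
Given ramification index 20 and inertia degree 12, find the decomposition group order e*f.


|D_P| = e * f
= 20 * 12
= 240

240


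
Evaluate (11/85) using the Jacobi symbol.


Compute (11/85) via quadratic reciprocity:
  reciprocity: (11/85) -> +(85/11)
  reduce: (8/11)
  pull out 2: (2/11) = -1  (since 11 mod 8 = 3)
  pull out 2: (2/11) = -1  (since 11 mod 8 = 3)
  pull out 2: (2/11) = -1  (since 11 mod 8 = 3)
  (1/11) = 1
Product of signs = -1

-1


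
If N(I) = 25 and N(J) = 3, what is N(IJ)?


N(IJ) = N(I) * N(J)
= 25 * 3
= 75

75


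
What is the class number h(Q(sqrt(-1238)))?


K = Q(sqrt(-1238)). d mod 4 = 2, so D = disc(K) = 4d = -4952
h(K) equals the number of primitive reduced positive-definite forms (a, b, c) = a*x^2 + b*x*y + c*y^2 with b^2 - 4ac = D,
where reduced means |b| <= a <= c, with b >= 0 whenever |b| = a or a = c, and primitive means gcd(a, b, c) = 1.
Reduced forces 3a^2 <= |D| = 4952, so 1 <= a <= 40; b must have the parity of D, and c = (b^2 - D)/(4a) must be an integer >= a.
Enumerate a = 1..40, b in [-a, a]:
  a=1: (1, 0, 1238)  [1]
  a=2: (2, 0, 619)  [1]
  a=3: (3, -2, 413), (3, 2, 413)  [2]
  a=4..5: none
  a=6: (6, -4, 207), (6, 4, 207)  [2]
  a=7: (7, -2, 177), (7, 2, 177)  [2]
  a=8: none
  a=9: (9, -4, 138), (9, 4, 138)  [2]
  a=10: none
  a=11: (11, -8, 114), (11, 8, 114)  [2]
  a=12: none
  a=13: (13, -12, 98), (13, 12, 98)  [2]
  a=14: (14, -12, 91), (14, 12, 91)  [2]
  a=15..17: none
  a=18: (18, -4, 69), (18, 4, 69)  [2]
  a=19: (19, -8, 66), (19, 8, 66)  [2]
  a=20: none
  a=21: (21, -16, 62), (21, -2, 59), (21, 2, 59), (21, 16, 62)  [4]
  a=22: (22, -8, 57), (22, 8, 57)  [2]
  a=23: (23, -4, 54), (23, 4, 54)  [2]
  a=24..25: none
  a=26: (26, -12, 49), (26, 12, 49)  [2]
  a=27: (27, -4, 46), (27, 4, 46)  [2]
  a=28: none
  a=29: (29, -6, 43), (29, 6, 43)  [2]
  a=30: none
  a=31: (31, -16, 42), (31, 16, 42)  [2]
  a=32: none
  a=33: (33, -14, 39), (33, -8, 38), (33, 8, 38), (33, 14, 39)  [4]
  a=34..38: none
  a=39: (39, -38, 41), (39, 38, 41)  [2]
  a=40: none
Total reduced forms: 1 + 1 + 2 + 2 + 2 + 2 + 2 + 2 + 2 + 2 + 2 + 4 + 2 + 2 + 2 + 2 + 2 + 2 + 4 + 2 = 42
h = 42

42


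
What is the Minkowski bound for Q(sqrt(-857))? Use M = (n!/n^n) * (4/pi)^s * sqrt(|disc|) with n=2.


d = -857, d mod 4 = 3, so disc(K) = 4d = -3428; |disc(K)| = 3428
Imaginary quadratic field, so n = 2, s = r2 = 1, r1 = 0
M = (n!/n^n) * (4/pi)^s * sqrt(|disc(K)|) = (2!/2^2) * (4/pi)^1 * sqrt(3428)
= 0.5 * 1.273240 * 58.549125
= 37.2735

37.2735


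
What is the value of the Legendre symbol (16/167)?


p = 167 is prime, so compute (16/167) with the reciprocity algorithm (Jacobi-symbol steps: pull out 2s via (2/n), flip via reciprocity, reduce):
  pull out 2: (2/167) = +1  (since 167 mod 8 = 7)
  pull out 2: (2/167) = +1  (since 167 mod 8 = 7)
  pull out 2: (2/167) = +1  (since 167 mod 8 = 7)
  pull out 2: (2/167) = +1  (since 167 mod 8 = 7)
  (1/167) = 1
Product of signs = 1
(16/167) = 1

1


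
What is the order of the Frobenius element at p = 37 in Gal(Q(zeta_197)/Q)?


The Frobenius at p in Gal(Q(zeta_n)/Q) = (Z/nZ)* is the class of p, so its order is ord_197(37), the smallest k >= 1 with 37^k = 1 mod 197.
n = 197 = 197, phi(197) = 196; the order divides phi(n).
Divisors of 196: 1, 2, 4, 7, 14, 28, 49, 98, 196
Repeated squaring mod 197: 37^1 = 37, 37^2 = 187, 37^4 = 100, 37^8 = 150, 37^16 = 42, 37^32 = 188, 37^64 = 81, 37^128 = 60
Test divisors in increasing order:
  k=1: 37^1 = 37 mod 197
  k=2: 37^2 = 187 mod 197
  k=4: 37^4 = 100 mod 197
  k=7: 37^7 = 100 * 187 * 37 = 36 mod 197
  k=14: 37^14 = 150 * 100 * 187 = 114 mod 197
  k=28: 37^28 = 42 * 150 * 100 = 191 mod 197
  k=49: 37^49 = 188 * 42 * 37 = 1 mod 197  <- first divisor giving 1
Order = 49

49


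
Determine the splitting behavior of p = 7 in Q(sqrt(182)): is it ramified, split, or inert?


K = Q(sqrt(182)). Since d mod 4 = 2, disc(K) = 728.
Check p | disc: 728 mod 7 = 0.
p divides disc, so p ramifies: (p) = P^2 with e=2, f=1, g=1.
Therefore p is ramified.

ramified


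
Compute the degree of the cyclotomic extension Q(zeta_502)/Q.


The degree equals Euler's totient phi(502).
502 = 2 * 251
phi(502) = 250

250


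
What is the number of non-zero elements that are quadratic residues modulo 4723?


For prime p, the number of non-zero quadratic residues is (p-1)/2.
= (4723-1)/2
= 2361

2361


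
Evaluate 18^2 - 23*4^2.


x^2 - d*y^2
= 18^2 - 23*4^2
= 324 - 368
= -44

-44


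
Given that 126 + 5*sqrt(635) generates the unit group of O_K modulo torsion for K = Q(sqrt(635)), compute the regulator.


epsilon = 126 + 5*sqrt(635)
= 251.9960
R = ln(251.9960)
= 5.5294

5.5294


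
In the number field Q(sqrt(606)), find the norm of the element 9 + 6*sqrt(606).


N(a + b*sqrt(d)) = a^2 - d*b^2
= (9)^2 - (606)*(6)^2
= 81 - 21816
= -21735

-21735


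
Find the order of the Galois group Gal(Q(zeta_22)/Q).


|Gal(Q(zeta_22)/Q)| = phi(22)
= 10

10


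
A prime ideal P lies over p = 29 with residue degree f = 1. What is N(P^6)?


N(P^a) = p^(a*f)
= 29^(6*1)
= 29^6
= 594823321

594823321


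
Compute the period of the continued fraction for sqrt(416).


Run the CF algorithm for sqrt(416).
a_0 = floor(sqrt(416)) = 20; set m_0=0, q_0=1.
Recurrence: m' = q*a - m,  q' = (d - m'^2)/q,  a' = floor((a_0 + m')/q').
  step 1: m=20, q=16, a=2
  step 2: m=12, q=17, a=1
  step 3: m=5, q=23, a=1
  step 4: m=18, q=4, a=9
  step 5: m=18, q=23, a=1
  step 6: m=5, q=17, a=1
  step 7: m=12, q=16, a=2
  step 8: m=20, q=1, a=40
a_8 = 2*a_0 = 40, so the period closes here.
sqrt(416) = [20; 2, 1, 1, 9, 1, 1, 2, 40]
Period length = 8

8


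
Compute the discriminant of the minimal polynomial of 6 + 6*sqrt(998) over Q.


The element 6 + 6*sqrt(998) has minimal polynomial:
x^2 - 12*x - 35892
Discriminant = (-12)^2 - 4*(-35892)
= 144 + 143568
= 143712

143712


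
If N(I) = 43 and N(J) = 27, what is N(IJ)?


N(IJ) = N(I) * N(J)
= 43 * 27
= 1161

1161


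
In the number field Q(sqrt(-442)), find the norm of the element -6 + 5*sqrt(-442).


N(a + b*sqrt(d)) = a^2 - d*b^2
= (-6)^2 - (-442)*(5)^2
= 36 + 11050
= 11086

11086


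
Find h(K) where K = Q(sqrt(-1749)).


K = Q(sqrt(-1749)). d mod 4 = 3, so D = disc(K) = 4d = -6996
h(K) equals the number of primitive reduced positive-definite forms (a, b, c) = a*x^2 + b*x*y + c*y^2 with b^2 - 4ac = D,
where reduced means |b| <= a <= c, with b >= 0 whenever |b| = a or a = c, and primitive means gcd(a, b, c) = 1.
Reduced forces 3a^2 <= |D| = 6996, so 1 <= a <= 48; b must have the parity of D, and c = (b^2 - D)/(4a) must be an integer >= a.
Enumerate a = 1..48, b in [-a, a]:
  a=1: (1, 0, 1749)  [1]
  a=2: (2, 2, 875)  [1]
  a=3: (3, 0, 583)  [1]
  a=4: none
  a=5: (5, -2, 350), (5, 2, 350)  [2]
  a=6: (6, 6, 293)  [1]
  a=7: (7, -2, 250), (7, 2, 250)  [2]
  a=8..9: none
  a=10: (10, -2, 175), (10, 2, 175)  [2]
  a=11: (11, 0, 159)  [1]
  a=12..13: none
  a=14: (14, -2, 125), (14, 2, 125)  [2]
  a=15: (15, -12, 119), (15, 12, 119)  [2]
  a=16: none
  a=17: (17, -12, 105), (17, 12, 105)  [2]
  a=18..20: none
  a=21: (21, -12, 85), (21, 12, 85)  [2]
  a=22: (22, 22, 85)  [1]
  a=23..24: none
  a=25: (25, -2, 70), (25, 2, 70)  [2]
  a=26..28: none
  a=29: (29, -14, 62), (29, 14, 62)  [2]
  a=30: (30, -18, 61), (30, 18, 61)  [2]
  a=31: (31, -14, 58), (31, 14, 58)  [2]
  a=32: none
  a=33: (33, 0, 53)  [1]
  a=34: (34, -22, 55), (34, 22, 55)  [2]
  a=35: (35, -12, 51), (35, -2, 50), (35, 2, 50), (35, 12, 51)  [4]
  a=36: none
  a=37: (37, -16, 49), (37, 16, 49)  [2]
  a=38..41: none
  a=42: (42, -30, 47), (42, 30, 47)  [2]
  a=43: (43, 20, 43)  [1]
  a=44..48: none
Total reduced forms: 1 + 1 + 1 + 2 + 1 + 2 + 2 + 1 + 2 + 2 + 2 + 2 + 1 + 2 + 2 + 2 + 2 + 1 + 2 + 4 + 2 + 2 + 1 = 40
h = 40

40


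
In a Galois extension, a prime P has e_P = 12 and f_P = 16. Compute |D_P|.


|D_P| = e * f
= 12 * 16
= 192

192


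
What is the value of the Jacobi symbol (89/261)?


Compute (89/261) via quadratic reciprocity:
  reciprocity: (89/261) -> +(261/89)
  reduce: (83/89)
  reciprocity: (83/89) -> +(89/83)
  reduce: (6/83)
  pull out 2: (2/83) = -1  (since 83 mod 8 = 3)
  reciprocity: (3/83) -> -(83/3)
  reduce: (2/3)
  pull out 2: (2/3) = -1  (since 3 mod 8 = 3)
  (1/3) = 1
Product of signs = -1

-1


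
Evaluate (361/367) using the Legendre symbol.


p = 367 is prime, so compute (361/367) with the reciprocity algorithm (Jacobi-symbol steps: pull out 2s via (2/n), flip via reciprocity, reduce):
  reciprocity: (361/367) -> +(367/361)
  reduce: (6/361)
  pull out 2: (2/361) = +1  (since 361 mod 8 = 1)
  reciprocity: (3/361) -> +(361/3)
  reduce: (1/3)
  (1/3) = 1
Product of signs = 1
(361/367) = 1

1


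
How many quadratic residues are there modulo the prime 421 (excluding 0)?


For prime p, the number of non-zero quadratic residues is (p-1)/2.
= (421-1)/2
= 210

210


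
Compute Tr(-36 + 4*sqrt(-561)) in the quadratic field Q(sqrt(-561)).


Tr(a + b*sqrt(d)) = (a + b*sqrt(d)) + (a - b*sqrt(d)) = 2a
= 2 * (-36)
= -72

-72


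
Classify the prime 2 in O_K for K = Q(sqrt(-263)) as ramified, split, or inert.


K = Q(sqrt(-263)). Since d mod 4 = 1, disc(K) = -263.
Check p | disc: -263 mod 2 = 1.
p=2 does not divide disc (d is 1 mod 4). 2 splits iff d = 1 mod 8.
d mod 8 = 1, so (d/2) = 1.
(d/p) = 1, so p splits: (p) = P*P' with e=1, f=1, g=2.
Therefore p is split.

split


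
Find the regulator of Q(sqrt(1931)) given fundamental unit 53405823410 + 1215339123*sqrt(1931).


epsilon = 53405823410 + 1215339123*sqrt(1931)
= 1.0681e+11
R = ln(1.0681e+11)
= 25.3943

25.3943


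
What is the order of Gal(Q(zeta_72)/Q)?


|Gal(Q(zeta_72)/Q)| = phi(72)
= 24

24


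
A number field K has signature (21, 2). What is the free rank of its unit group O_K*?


By Dirichlet's unit theorem:
rank = r1 + r2 - 1
= 21 + 2 - 1
= 22

22


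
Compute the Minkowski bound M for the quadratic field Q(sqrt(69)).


d = 69, d mod 4 = 1, so disc(K) = d = 69; |disc(K)| = 69
Real quadratic field, so n = 2, s = r2 = 0, r1 = 2
M = (n!/n^n) * (4/pi)^s * sqrt(|disc(K)|) = (2!/2^2) * (4/pi)^0 * sqrt(69)
= 0.5 * 1.000000 * 8.306624
= 4.1533

4.1533


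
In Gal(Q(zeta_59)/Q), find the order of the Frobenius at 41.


The Frobenius at p in Gal(Q(zeta_n)/Q) = (Z/nZ)* is the class of p, so its order is ord_59(41), the smallest k >= 1 with 41^k = 1 mod 59.
n = 59 = 59, phi(59) = 58; the order divides phi(n).
Divisors of 58: 1, 2, 29, 58
Repeated squaring mod 59: 41^1 = 41, 41^2 = 29, 41^4 = 15, 41^8 = 48, 41^16 = 3, 41^32 = 9
Test divisors in increasing order:
  k=1: 41^1 = 41 mod 59
  k=2: 41^2 = 29 mod 59
  k=29: 41^29 = 3 * 48 * 15 * 41 = 1 mod 59  <- first divisor giving 1
Order = 29

29


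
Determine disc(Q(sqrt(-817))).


For K = Q(sqrt(d)) with d squarefree: disc(K) = d if d = 1 mod 4, and disc(K) = 4d if d = 2 or 3 mod 4.
Here d = -817, and d mod 4 = 3.
d = 3 mod 4, not 1 (O_K = Z[sqrt(d)]), so disc(K) = 4d = 4 * (-817) = -3268

-3268


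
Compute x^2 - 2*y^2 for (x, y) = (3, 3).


x^2 - d*y^2
= 3^2 - 2*3^2
= 9 - 18
= -9

-9


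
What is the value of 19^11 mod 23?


p = 23 is prime and the exponent is (p-1)/2 = 11, so by Euler's criterion 19^11 = (19/23) = +1 or -1 mod 23.
Compute by square-and-multiply:
  11 = 8 + 2 + 1 (binary 1011)
  Repeated squaring mod 23: 19^1 = 19, 19^2 = 16, 19^4 = 3, 19^8 = 9
  19^11 = 19^8 * 19^2 * 19^1 = 9 * 16 * 19 mod 23
    9 * 16 = 144 = 6 mod 23
    6 * 19 = 114 = 22 mod 23
  19^11 = 22 mod 23
Result 22 = p - 1 = -1 mod 23: 19 is a quadratic non-residue mod 23. As a residue in [0, p-1] the value is 22.
19^11 mod 23 = 22

22


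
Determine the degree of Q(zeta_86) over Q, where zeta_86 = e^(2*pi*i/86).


The degree equals Euler's totient phi(86).
86 = 2 * 43
phi(86) = 42

42


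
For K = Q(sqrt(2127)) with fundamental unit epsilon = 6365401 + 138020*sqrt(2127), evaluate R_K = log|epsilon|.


epsilon = 6365401 + 138020*sqrt(2127)
= 1.2731e+07
R = ln(1.2731e+07)
= 16.3595

16.3595


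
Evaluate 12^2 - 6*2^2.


x^2 - d*y^2
= 12^2 - 6*2^2
= 144 - 24
= 120

120


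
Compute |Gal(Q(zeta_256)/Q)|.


|Gal(Q(zeta_256)/Q)| = phi(256)
= 128

128


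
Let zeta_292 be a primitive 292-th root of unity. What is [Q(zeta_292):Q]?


The degree equals Euler's totient phi(292).
292 = 2^2 * 73
phi(292) = 144

144


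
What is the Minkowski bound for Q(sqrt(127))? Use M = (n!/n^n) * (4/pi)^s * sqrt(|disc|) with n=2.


d = 127, d mod 4 = 3, so disc(K) = 4d = 508; |disc(K)| = 508
Real quadratic field, so n = 2, s = r2 = 0, r1 = 2
M = (n!/n^n) * (4/pi)^s * sqrt(|disc(K)|) = (2!/2^2) * (4/pi)^0 * sqrt(508)
= 0.5 * 1.000000 * 22.538855
= 11.2694

11.2694


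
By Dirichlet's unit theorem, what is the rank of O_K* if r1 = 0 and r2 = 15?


By Dirichlet's unit theorem:
rank = r1 + r2 - 1
= 0 + 15 - 1
= 14

14


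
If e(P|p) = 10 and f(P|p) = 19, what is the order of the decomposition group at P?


|D_P| = e * f
= 10 * 19
= 190

190


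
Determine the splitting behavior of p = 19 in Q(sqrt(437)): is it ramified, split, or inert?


K = Q(sqrt(437)). Since d mod 4 = 1, disc(K) = 437.
Check p | disc: 437 mod 19 = 0.
p divides disc, so p ramifies: (p) = P^2 with e=2, f=1, g=1.
Therefore p is ramified.

ramified


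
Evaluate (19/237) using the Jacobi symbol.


Compute (19/237) via quadratic reciprocity:
  reciprocity: (19/237) -> +(237/19)
  reduce: (9/19)
  reciprocity: (9/19) -> +(19/9)
  reduce: (1/9)
  (1/9) = 1
Product of signs = 1

1


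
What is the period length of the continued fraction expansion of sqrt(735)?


Run the CF algorithm for sqrt(735).
a_0 = floor(sqrt(735)) = 27; set m_0=0, q_0=1.
Recurrence: m' = q*a - m,  q' = (d - m'^2)/q,  a' = floor((a_0 + m')/q').
  step 1: m=27, q=6, a=9
  step 2: m=27, q=1, a=54
a_2 = 2*a_0 = 54, so the period closes here.
sqrt(735) = [27; 9, 54]
Period length = 2

2


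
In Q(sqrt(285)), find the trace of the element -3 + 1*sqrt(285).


Tr(a + b*sqrt(d)) = (a + b*sqrt(d)) + (a - b*sqrt(d)) = 2a
= 2 * (-3)
= -6

-6


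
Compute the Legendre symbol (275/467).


p = 467 is prime, so compute (275/467) with the reciprocity algorithm (Jacobi-symbol steps: pull out 2s via (2/n), flip via reciprocity, reduce):
  reciprocity: (275/467) -> -(467/275)
  reduce: (192/275)
  pull out 2: (2/275) = -1  (since 275 mod 8 = 3)
  pull out 2: (2/275) = -1  (since 275 mod 8 = 3)
  pull out 2: (2/275) = -1  (since 275 mod 8 = 3)
  pull out 2: (2/275) = -1  (since 275 mod 8 = 3)
  pull out 2: (2/275) = -1  (since 275 mod 8 = 3)
  pull out 2: (2/275) = -1  (since 275 mod 8 = 3)
  reciprocity: (3/275) -> -(275/3)
  reduce: (2/3)
  pull out 2: (2/3) = -1  (since 3 mod 8 = 3)
  (1/3) = 1
Product of signs = -1
(275/467) = -1

-1


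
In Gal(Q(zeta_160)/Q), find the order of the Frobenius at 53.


The Frobenius at p in Gal(Q(zeta_n)/Q) = (Z/nZ)* is the class of p, so its order is ord_160(53), the smallest k >= 1 with 53^k = 1 mod 160.
n = 160 = 2^5 * 5, phi(160) = 64; the order divides phi(n).
Divisors of 64: 1, 2, 4, 8, 16, 32, 64
Repeated squaring mod 160: 53^1 = 53, 53^2 = 89, 53^4 = 81, 53^8 = 1, 53^16 = 1, 53^32 = 1, 53^64 = 1
Test divisors in increasing order:
  k=1: 53^1 = 53 mod 160
  k=2: 53^2 = 89 mod 160
  k=4: 53^4 = 81 mod 160
  k=8: 53^8 = 1 mod 160  <- first divisor giving 1
Order = 8

8


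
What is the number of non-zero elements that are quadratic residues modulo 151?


For prime p, the number of non-zero quadratic residues is (p-1)/2.
= (151-1)/2
= 75

75


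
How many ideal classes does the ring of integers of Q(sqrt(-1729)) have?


K = Q(sqrt(-1729)). d mod 4 = 3, so D = disc(K) = 4d = -6916
h(K) equals the number of primitive reduced positive-definite forms (a, b, c) = a*x^2 + b*x*y + c*y^2 with b^2 - 4ac = D,
where reduced means |b| <= a <= c, with b >= 0 whenever |b| = a or a = c, and primitive means gcd(a, b, c) = 1.
Reduced forces 3a^2 <= |D| = 6916, so 1 <= a <= 48; b must have the parity of D, and c = (b^2 - D)/(4a) must be an integer >= a.
Enumerate a = 1..48, b in [-a, a]:
  a=1: (1, 0, 1729)  [1]
  a=2: (2, 2, 865)  [1]
  a=3..4: none
  a=5: (5, -2, 346), (5, 2, 346)  [2]
  a=6: none
  a=7: (7, 0, 247)  [1]
  a=8..9: none
  a=10: (10, -2, 173), (10, 2, 173)  [2]
  a=11: (11, -6, 158), (11, 6, 158)  [2]
  a=12: none
  a=13: (13, 0, 133)  [1]
  a=14: (14, 14, 127)  [1]
  a=15..18: none
  a=19: (19, 0, 91)  [1]
  a=20..21: none
  a=22: (22, -6, 79), (22, 6, 79)  [2]
  a=23..24: none
  a=25: (25, -22, 74), (25, 22, 74)  [2]
  a=26: (26, 26, 73)  [1]
  a=27..30: none
  a=31: (31, -20, 59), (31, 20, 59)  [2]
  a=32..34: none
  a=35: (35, -28, 55), (35, 28, 55)  [2]
  a=36: none
  a=37: (37, -22, 50), (37, 22, 50)  [2]
  a=38: (38, 38, 55)  [1]
  a=39..48: none
Total reduced forms: 1 + 1 + 2 + 1 + 2 + 2 + 1 + 1 + 1 + 2 + 2 + 1 + 2 + 2 + 2 + 1 = 24
h = 24

24


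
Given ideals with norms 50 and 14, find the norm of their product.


N(IJ) = N(I) * N(J)
= 50 * 14
= 700

700


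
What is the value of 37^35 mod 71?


p = 71 is prime and the exponent is (p-1)/2 = 35, so by Euler's criterion 37^35 = (37/71) = +1 or -1 mod 71.
Compute by square-and-multiply:
  35 = 32 + 2 + 1 (binary 100011)
  Repeated squaring mod 71: 37^1 = 37, 37^2 = 20, 37^4 = 45, 37^8 = 37, 37^16 = 20, 37^32 = 45
  37^35 = 37^32 * 37^2 * 37^1 = 45 * 20 * 37 mod 71
    45 * 20 = 900 = 48 mod 71
    48 * 37 = 1776 = 1 mod 71
  37^35 = 1 mod 71
Result 1: 37 is a quadratic residue mod 71.
37^35 mod 71 = 1

1


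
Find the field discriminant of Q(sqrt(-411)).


For K = Q(sqrt(d)) with d squarefree: disc(K) = d if d = 1 mod 4, and disc(K) = 4d if d = 2 or 3 mod 4.
Here d = -411, and d mod 4 = 1.
d = 1 mod 4 (O_K = Z[(1+sqrt(d))/2]), so disc(K) = d = -411

-411


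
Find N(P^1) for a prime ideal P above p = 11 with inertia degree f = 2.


N(P^a) = p^(a*f)
= 11^(1*2)
= 11^2
= 121

121


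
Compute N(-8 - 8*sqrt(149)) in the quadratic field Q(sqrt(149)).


N(a + b*sqrt(d)) = a^2 - d*b^2
= (-8)^2 - (149)*(-8)^2
= 64 - 9536
= -9472

-9472


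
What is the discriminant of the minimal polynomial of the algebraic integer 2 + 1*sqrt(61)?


The element 2 + 1*sqrt(61) has minimal polynomial:
x^2 - 4*x - 57
Discriminant = (-4)^2 - 4*(-57)
= 16 + 228
= 244

244


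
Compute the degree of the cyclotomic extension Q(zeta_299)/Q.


The degree equals Euler's totient phi(299).
299 = 13 * 23
phi(299) = 264

264


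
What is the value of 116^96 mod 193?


p = 193 is prime and the exponent is (p-1)/2 = 96, so by Euler's criterion 116^96 = (116/193) = +1 or -1 mod 193.
Compute by square-and-multiply:
  96 = 64 + 32 (binary 1100000)
  Repeated squaring mod 193: 116^1 = 116, 116^2 = 139, 116^4 = 21, 116^8 = 55, 116^16 = 130, 116^32 = 109, 116^64 = 108
  116^96 = 116^64 * 116^32 = 108 * 109 mod 193
    108 * 109 = 11772 = 192 mod 193
  116^96 = 192 mod 193
Result 192 = p - 1 = -1 mod 193: 116 is a quadratic non-residue mod 193. As a residue in [0, p-1] the value is 192.
116^96 mod 193 = 192

192


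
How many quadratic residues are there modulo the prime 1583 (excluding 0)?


For prime p, the number of non-zero quadratic residues is (p-1)/2.
= (1583-1)/2
= 791

791


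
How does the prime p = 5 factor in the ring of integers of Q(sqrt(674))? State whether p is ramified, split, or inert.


K = Q(sqrt(674)). Since d mod 4 = 2, disc(K) = 2696.
Check p | disc: 2696 mod 5 = 1.
p does not divide disc. Compute Legendre symbol (d/p):
4^((5-1)/2) mod 5 = 1
(d/p) = 1, so p splits: (p) = P*P' with e=1, f=1, g=2.
Therefore p is split.

split


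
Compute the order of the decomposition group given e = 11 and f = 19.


|D_P| = e * f
= 11 * 19
= 209

209


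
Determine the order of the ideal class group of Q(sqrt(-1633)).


K = Q(sqrt(-1633)). d mod 4 = 3, so D = disc(K) = 4d = -6532
h(K) equals the number of primitive reduced positive-definite forms (a, b, c) = a*x^2 + b*x*y + c*y^2 with b^2 - 4ac = D,
where reduced means |b| <= a <= c, with b >= 0 whenever |b| = a or a = c, and primitive means gcd(a, b, c) = 1.
Reduced forces 3a^2 <= |D| = 6532, so 1 <= a <= 46; b must have the parity of D, and c = (b^2 - D)/(4a) must be an integer >= a.
Enumerate a = 1..46, b in [-a, a]:
  a=1: (1, 0, 1633)  [1]
  a=2: (2, 2, 817)  [1]
  a=3..16: none
  a=17: (17, -8, 97), (17, 8, 97)  [2]
  a=18: none
  a=19: (19, -2, 86), (19, 2, 86)  [2]
  a=20..22: none
  a=23: (23, 0, 71)  [1]
  a=24..28: none
  a=29: (29, -14, 58), (29, 14, 58)  [2]
  a=30: none
  a=31: (31, -28, 59), (31, 28, 59)  [2]
  a=32..33: none
  a=34: (34, -26, 53), (34, 26, 53)  [2]
  a=35..37: none
  a=38: (38, -2, 43), (38, 2, 43)  [2]
  a=39..45: none
  a=46: (46, 46, 47)  [1]
Total reduced forms: 1 + 1 + 2 + 2 + 1 + 2 + 2 + 2 + 2 + 1 = 16
h = 16

16


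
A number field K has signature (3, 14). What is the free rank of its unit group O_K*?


By Dirichlet's unit theorem:
rank = r1 + r2 - 1
= 3 + 14 - 1
= 16

16


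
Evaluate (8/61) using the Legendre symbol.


p = 61 is prime, so compute (8/61) with the reciprocity algorithm (Jacobi-symbol steps: pull out 2s via (2/n), flip via reciprocity, reduce):
  pull out 2: (2/61) = -1  (since 61 mod 8 = 5)
  pull out 2: (2/61) = -1  (since 61 mod 8 = 5)
  pull out 2: (2/61) = -1  (since 61 mod 8 = 5)
  (1/61) = 1
Product of signs = -1
(8/61) = -1

-1


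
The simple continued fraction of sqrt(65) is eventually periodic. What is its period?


Run the CF algorithm for sqrt(65).
a_0 = floor(sqrt(65)) = 8; set m_0=0, q_0=1.
Recurrence: m' = q*a - m,  q' = (d - m'^2)/q,  a' = floor((a_0 + m')/q').
  step 1: m=8, q=1, a=16
a_1 = 2*a_0 = 16, so the period closes here.
sqrt(65) = [8; 16]
Period length = 1

1


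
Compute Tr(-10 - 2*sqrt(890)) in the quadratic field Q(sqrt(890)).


Tr(a + b*sqrt(d)) = (a + b*sqrt(d)) + (a - b*sqrt(d)) = 2a
= 2 * (-10)
= -20

-20


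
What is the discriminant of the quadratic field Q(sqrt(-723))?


For K = Q(sqrt(d)) with d squarefree: disc(K) = d if d = 1 mod 4, and disc(K) = 4d if d = 2 or 3 mod 4.
Here d = -723, and d mod 4 = 1.
d = 1 mod 4 (O_K = Z[(1+sqrt(d))/2]), so disc(K) = d = -723

-723


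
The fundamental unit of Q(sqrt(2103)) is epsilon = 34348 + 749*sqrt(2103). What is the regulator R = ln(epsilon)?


epsilon = 34348 + 749*sqrt(2103)
= 68696.0000
R = ln(68696.0000)
= 11.1374

11.1374


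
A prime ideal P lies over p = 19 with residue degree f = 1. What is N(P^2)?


N(P^a) = p^(a*f)
= 19^(2*1)
= 19^2
= 361

361


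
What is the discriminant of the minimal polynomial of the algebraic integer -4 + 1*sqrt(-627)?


The element -4 + 1*sqrt(-627) has minimal polynomial:
x^2 + 8*x + 643
Discriminant = (8)^2 - 4*(643)
= 64 - 2572
= -2508

-2508


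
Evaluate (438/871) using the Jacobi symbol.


Compute (438/871) via quadratic reciprocity:
  pull out 2: (2/871) = +1  (since 871 mod 8 = 7)
  reciprocity: (219/871) -> -(871/219)
  reduce: (214/219)
  pull out 2: (2/219) = -1  (since 219 mod 8 = 3)
  reciprocity: (107/219) -> -(219/107)
  reduce: (5/107)
  reciprocity: (5/107) -> +(107/5)
  reduce: (2/5)
  pull out 2: (2/5) = -1  (since 5 mod 8 = 5)
  (1/5) = 1
Product of signs = 1

1


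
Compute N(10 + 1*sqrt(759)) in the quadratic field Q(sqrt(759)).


N(a + b*sqrt(d)) = a^2 - d*b^2
= (10)^2 - (759)*(1)^2
= 100 - 759
= -659

-659


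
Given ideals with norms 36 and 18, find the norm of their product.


N(IJ) = N(I) * N(J)
= 36 * 18
= 648

648


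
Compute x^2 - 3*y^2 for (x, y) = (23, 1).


x^2 - d*y^2
= 23^2 - 3*1^2
= 529 - 3
= 526

526


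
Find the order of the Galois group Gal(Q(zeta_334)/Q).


|Gal(Q(zeta_334)/Q)| = phi(334)
= 166

166


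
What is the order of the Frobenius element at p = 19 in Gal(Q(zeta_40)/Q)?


The Frobenius at p in Gal(Q(zeta_n)/Q) = (Z/nZ)* is the class of p, so its order is ord_40(19), the smallest k >= 1 with 19^k = 1 mod 40.
n = 40 = 2^3 * 5, phi(40) = 16; the order divides phi(n).
Divisors of 16: 1, 2, 4, 8, 16
Repeated squaring mod 40: 19^1 = 19, 19^2 = 1, 19^4 = 1, 19^8 = 1, 19^16 = 1
Test divisors in increasing order:
  k=1: 19^1 = 19 mod 40
  k=2: 19^2 = 1 mod 40  <- first divisor giving 1
Order = 2

2


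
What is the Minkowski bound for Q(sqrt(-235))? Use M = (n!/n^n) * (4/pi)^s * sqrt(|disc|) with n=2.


d = -235, d mod 4 = 1, so disc(K) = d = -235; |disc(K)| = 235
Imaginary quadratic field, so n = 2, s = r2 = 1, r1 = 0
M = (n!/n^n) * (4/pi)^s * sqrt(|disc(K)|) = (2!/2^2) * (4/pi)^1 * sqrt(235)
= 0.5 * 1.273240 * 15.329710
= 9.7592

9.7592


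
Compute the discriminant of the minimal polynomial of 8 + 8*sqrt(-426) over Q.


The element 8 + 8*sqrt(-426) has minimal polynomial:
x^2 - 16*x + 27328
Discriminant = (-16)^2 - 4*(27328)
= 256 - 109312
= -109056

-109056


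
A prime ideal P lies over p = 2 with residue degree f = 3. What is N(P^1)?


N(P^a) = p^(a*f)
= 2^(1*3)
= 2^3
= 8

8


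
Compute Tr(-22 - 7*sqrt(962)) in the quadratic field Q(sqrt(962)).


Tr(a + b*sqrt(d)) = (a + b*sqrt(d)) + (a - b*sqrt(d)) = 2a
= 2 * (-22)
= -44

-44


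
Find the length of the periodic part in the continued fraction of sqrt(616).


Run the CF algorithm for sqrt(616).
a_0 = floor(sqrt(616)) = 24; set m_0=0, q_0=1.
Recurrence: m' = q*a - m,  q' = (d - m'^2)/q,  a' = floor((a_0 + m')/q').
  step 1: m=24, q=40, a=1
  step 2: m=16, q=9, a=4
  step 3: m=20, q=24, a=1
  step 4: m=4, q=25, a=1
  step 5: m=21, q=7, a=6
  step 6: m=21, q=25, a=1
  step 7: m=4, q=24, a=1
  step 8: m=20, q=9, a=4
  step 9: m=16, q=40, a=1
  step 10: m=24, q=1, a=48
a_10 = 2*a_0 = 48, so the period closes here.
sqrt(616) = [24; 1, 4, 1, 1, 6, 1, 1, 4, 1, 48]
Period length = 10

10


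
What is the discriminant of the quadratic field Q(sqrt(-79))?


For K = Q(sqrt(d)) with d squarefree: disc(K) = d if d = 1 mod 4, and disc(K) = 4d if d = 2 or 3 mod 4.
Here d = -79, and d mod 4 = 1.
d = 1 mod 4 (O_K = Z[(1+sqrt(d))/2]), so disc(K) = d = -79

-79


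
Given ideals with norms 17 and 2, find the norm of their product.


N(IJ) = N(I) * N(J)
= 17 * 2
= 34

34


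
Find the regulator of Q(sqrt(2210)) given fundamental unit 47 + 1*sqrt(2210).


epsilon = 47 + 1*sqrt(2210)
= 94.0106
R = ln(94.0106)
= 4.5434

4.5434


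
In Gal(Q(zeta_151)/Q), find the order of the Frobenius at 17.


The Frobenius at p in Gal(Q(zeta_n)/Q) = (Z/nZ)* is the class of p, so its order is ord_151(17), the smallest k >= 1 with 17^k = 1 mod 151.
n = 151 = 151, phi(151) = 150; the order divides phi(n).
Divisors of 150: 1, 2, 3, 5, 6, 10, 15, 25, 30, 50, 75, 150
Repeated squaring mod 151: 17^1 = 17, 17^2 = 138, 17^4 = 18, 17^8 = 22, 17^16 = 31, 17^32 = 55, 17^64 = 5, 17^128 = 25
Test divisors in increasing order:
  k=1: 17^1 = 17 mod 151
  k=2: 17^2 = 138 mod 151
  k=3: 17^3 = 138 * 17 = 81 mod 151
  k=5: 17^5 = 18 * 17 = 4 mod 151
  k=6: 17^6 = 18 * 138 = 68 mod 151
  k=10: 17^10 = 22 * 138 = 16 mod 151
  k=15: 17^15 = 22 * 18 * 138 * 17 = 64 mod 151
  k=25: 17^25 = 31 * 22 * 17 = 118 mod 151
  k=30: 17^30 = 31 * 22 * 18 * 138 = 19 mod 151
  k=50: 17^50 = 55 * 31 * 138 = 32 mod 151
  k=75: 17^75 = 5 * 22 * 138 * 17 = 1 mod 151  <- first divisor giving 1
Order = 75

75


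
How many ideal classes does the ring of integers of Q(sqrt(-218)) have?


K = Q(sqrt(-218)). d mod 4 = 2, so D = disc(K) = 4d = -872
h(K) equals the number of primitive reduced positive-definite forms (a, b, c) = a*x^2 + b*x*y + c*y^2 with b^2 - 4ac = D,
where reduced means |b| <= a <= c, with b >= 0 whenever |b| = a or a = c, and primitive means gcd(a, b, c) = 1.
Reduced forces 3a^2 <= |D| = 872, so 1 <= a <= 17; b must have the parity of D, and c = (b^2 - D)/(4a) must be an integer >= a.
Enumerate a = 1..17, b in [-a, a]:
  a=1: (1, 0, 218)  [1]
  a=2: (2, 0, 109)  [1]
  a=3: (3, -2, 73), (3, 2, 73)  [2]
  a=4..5: none
  a=6: (6, -4, 37), (6, 4, 37)  [2]
  a=7..8: none
  a=9: (9, -8, 26), (9, 8, 26)  [2]
  a=10..12: none
  a=13: (13, -8, 18), (13, 8, 18)  [2]
  a=14..17: none
Total reduced forms: 1 + 1 + 2 + 2 + 2 + 2 = 10
h = 10

10


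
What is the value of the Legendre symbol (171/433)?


p = 433 is prime, so compute (171/433) with the reciprocity algorithm (Jacobi-symbol steps: pull out 2s via (2/n), flip via reciprocity, reduce):
  reciprocity: (171/433) -> +(433/171)
  reduce: (91/171)
  reciprocity: (91/171) -> -(171/91)
  reduce: (80/91)
  pull out 2: (2/91) = -1  (since 91 mod 8 = 3)
  pull out 2: (2/91) = -1  (since 91 mod 8 = 3)
  pull out 2: (2/91) = -1  (since 91 mod 8 = 3)
  pull out 2: (2/91) = -1  (since 91 mod 8 = 3)
  reciprocity: (5/91) -> +(91/5)
  reduce: (1/5)
  (1/5) = 1
Product of signs = -1
(171/433) = -1

-1


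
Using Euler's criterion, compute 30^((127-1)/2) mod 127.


p = 127 is prime and the exponent is (p-1)/2 = 63, so by Euler's criterion 30^63 = (30/127) = +1 or -1 mod 127.
Compute by square-and-multiply:
  63 = 32 + 16 + 8 + 4 + 2 + 1 (binary 111111)
  Repeated squaring mod 127: 30^1 = 30, 30^2 = 11, 30^4 = 121, 30^8 = 36, 30^16 = 26, 30^32 = 41
  30^63 = 30^32 * 30^16 * 30^8 * 30^4 * 30^2 * 30^1 = 41 * 26 * 36 * 121 * 11 * 30 mod 127
    41 * 26 = 1066 = 50 mod 127
    50 * 36 = 1800 = 22 mod 127
    22 * 121 = 2662 = 122 mod 127
    122 * 11 = 1342 = 72 mod 127
    72 * 30 = 2160 = 1 mod 127
  30^63 = 1 mod 127
Result 1: 30 is a quadratic residue mod 127.
30^63 mod 127 = 1

1


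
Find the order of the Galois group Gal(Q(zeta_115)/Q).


|Gal(Q(zeta_115)/Q)| = phi(115)
= 88

88


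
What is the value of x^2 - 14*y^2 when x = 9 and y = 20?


x^2 - d*y^2
= 9^2 - 14*20^2
= 81 - 5600
= -5519

-5519


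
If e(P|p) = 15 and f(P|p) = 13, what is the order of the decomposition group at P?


|D_P| = e * f
= 15 * 13
= 195

195
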